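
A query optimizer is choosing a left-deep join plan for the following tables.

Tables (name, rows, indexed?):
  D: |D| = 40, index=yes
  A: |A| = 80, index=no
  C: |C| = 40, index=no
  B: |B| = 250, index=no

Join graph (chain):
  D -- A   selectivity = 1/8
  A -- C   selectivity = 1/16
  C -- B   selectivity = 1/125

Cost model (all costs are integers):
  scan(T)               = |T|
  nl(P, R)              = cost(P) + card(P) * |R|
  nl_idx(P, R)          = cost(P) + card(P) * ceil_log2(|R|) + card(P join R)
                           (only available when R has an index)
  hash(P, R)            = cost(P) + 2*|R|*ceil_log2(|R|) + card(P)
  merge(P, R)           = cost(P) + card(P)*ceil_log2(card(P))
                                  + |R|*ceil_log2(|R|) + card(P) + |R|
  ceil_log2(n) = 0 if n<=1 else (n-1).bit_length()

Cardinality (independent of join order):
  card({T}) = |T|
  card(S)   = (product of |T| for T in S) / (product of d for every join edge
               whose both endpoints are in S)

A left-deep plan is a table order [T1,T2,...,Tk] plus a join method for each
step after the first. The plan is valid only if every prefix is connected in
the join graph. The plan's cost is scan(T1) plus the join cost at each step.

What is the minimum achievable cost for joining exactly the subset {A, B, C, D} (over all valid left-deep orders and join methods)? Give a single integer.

Selinger DP over subsets of {A,B,C,D}:
  {D}: scan cost=40, card=40
  {A}: scan cost=80, card=80
  {C}: scan cost=40, card=40
  {B}: scan cost=250, card=250
  {AD}: card=400; try (D,hash)→640, (D,nl_idx)→960, (A,merge)→960, (D,merge)→1000, (A,hash)→1200, (A,nl)→3240 …(+1); best=640 via (D,hash)
  {AC}: card=200; try (C,hash)→640, (A,merge)→960, (C,merge)→1000, (A,hash)→1200, (A,nl)→3240, (C,nl)→3280; best=640 via (C,hash)
  {BC}: card=80; try (C,hash)→980, (B,merge)→2570, (C,merge)→2780, (B,hash)→4080, (B,nl)→10040, (C,nl)→10250; best=980 via (C,hash)
  {ACD}: card=1000; try (D,hash)→1320, (C,hash)→1520, (D,merge)→2720, (D,nl_idx)→2840, (C,merge)→4920, (D,nl)→8640 …(+1); best=1320 via (D,hash)
  {ABC}: card=400; try (A,hash)→2180, (A,merge)→2260, (B,merge)→4690, (B,hash)→4840, (A,nl)→7380, (B,nl)→50640; best=2180 via (A,hash)
  {ABCD}: card=2000; try (D,hash)→3060, (B,hash)→6320, (D,merge)→6460, (D,nl_idx)→6580, (B,merge)→14570, (D,nl)→18180 …(+1); best=3060 via (D,hash)

3060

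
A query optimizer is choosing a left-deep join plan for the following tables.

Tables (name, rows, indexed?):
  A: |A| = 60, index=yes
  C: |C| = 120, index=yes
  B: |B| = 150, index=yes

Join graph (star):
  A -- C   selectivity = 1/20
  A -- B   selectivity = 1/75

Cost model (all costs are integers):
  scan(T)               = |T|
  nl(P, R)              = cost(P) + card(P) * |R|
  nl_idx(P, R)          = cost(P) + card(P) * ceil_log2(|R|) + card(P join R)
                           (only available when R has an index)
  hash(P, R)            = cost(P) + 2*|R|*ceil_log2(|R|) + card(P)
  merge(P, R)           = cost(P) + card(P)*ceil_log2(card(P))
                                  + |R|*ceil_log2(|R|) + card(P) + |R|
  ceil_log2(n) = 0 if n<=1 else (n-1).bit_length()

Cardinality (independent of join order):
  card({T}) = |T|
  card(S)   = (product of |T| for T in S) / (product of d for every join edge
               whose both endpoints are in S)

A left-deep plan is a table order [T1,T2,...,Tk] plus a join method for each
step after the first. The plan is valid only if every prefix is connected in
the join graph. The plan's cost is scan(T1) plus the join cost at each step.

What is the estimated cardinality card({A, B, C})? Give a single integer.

720

Tables in S: A(60), B(150), C(120)
Edges inside S: A-C(d=20), A-B(d=75)
numerator = 60 * 150 * 120 = 1080000
denominator = 20 * 75 = 1500
card(S) = 1080000 / 1500 = 720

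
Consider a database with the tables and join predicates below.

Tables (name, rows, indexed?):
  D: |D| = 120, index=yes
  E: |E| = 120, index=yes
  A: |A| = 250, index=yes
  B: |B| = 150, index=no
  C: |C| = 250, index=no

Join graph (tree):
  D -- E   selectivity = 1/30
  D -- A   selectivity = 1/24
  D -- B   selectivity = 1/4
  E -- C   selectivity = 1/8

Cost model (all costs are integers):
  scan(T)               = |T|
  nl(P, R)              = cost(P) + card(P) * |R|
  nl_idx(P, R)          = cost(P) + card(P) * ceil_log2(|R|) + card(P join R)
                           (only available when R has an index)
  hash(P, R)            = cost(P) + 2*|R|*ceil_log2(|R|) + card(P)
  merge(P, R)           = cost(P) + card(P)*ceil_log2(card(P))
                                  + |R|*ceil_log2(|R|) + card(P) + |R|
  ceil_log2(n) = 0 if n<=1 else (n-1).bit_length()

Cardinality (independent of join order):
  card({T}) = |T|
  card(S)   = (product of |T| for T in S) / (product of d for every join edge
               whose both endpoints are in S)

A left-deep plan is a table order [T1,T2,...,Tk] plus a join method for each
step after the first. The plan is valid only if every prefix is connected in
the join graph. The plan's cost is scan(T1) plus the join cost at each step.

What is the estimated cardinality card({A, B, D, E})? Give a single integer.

187500

Tables in S: A(250), B(150), D(120), E(120)
Edges inside S: D-E(d=30), D-A(d=24), D-B(d=4)
numerator = 250 * 150 * 120 * 120 = 540000000
denominator = 30 * 24 * 4 = 2880
card(S) = 540000000 / 2880 = 187500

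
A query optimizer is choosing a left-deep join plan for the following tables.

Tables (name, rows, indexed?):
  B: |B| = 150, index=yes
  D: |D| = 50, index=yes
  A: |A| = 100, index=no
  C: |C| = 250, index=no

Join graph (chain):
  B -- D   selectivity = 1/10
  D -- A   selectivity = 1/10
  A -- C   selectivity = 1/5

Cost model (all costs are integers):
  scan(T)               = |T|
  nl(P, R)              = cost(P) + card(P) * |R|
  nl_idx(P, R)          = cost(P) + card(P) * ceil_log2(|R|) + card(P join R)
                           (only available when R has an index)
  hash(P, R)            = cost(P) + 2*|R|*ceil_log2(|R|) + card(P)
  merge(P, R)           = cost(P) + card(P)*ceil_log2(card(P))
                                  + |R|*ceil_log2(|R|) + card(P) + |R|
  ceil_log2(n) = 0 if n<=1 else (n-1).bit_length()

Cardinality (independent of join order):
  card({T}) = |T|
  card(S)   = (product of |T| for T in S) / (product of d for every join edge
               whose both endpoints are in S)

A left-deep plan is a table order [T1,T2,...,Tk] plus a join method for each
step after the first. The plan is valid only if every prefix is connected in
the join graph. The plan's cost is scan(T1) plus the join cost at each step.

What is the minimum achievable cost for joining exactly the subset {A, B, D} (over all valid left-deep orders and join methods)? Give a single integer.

3050

Selinger DP over subsets of {A,B,D}:
  {B}: scan cost=150, card=150
  {D}: scan cost=50, card=50
  {A}: scan cost=100, card=100
  {BD}: card=750; try (D,hash)→900, (B,nl_idx)→1200, (B,merge)→1750, (D,nl_idx)→1800, (D,merge)→1850, (B,hash)→2500 …(+2); best=900 via (D,hash)
  {AD}: card=500; try (D,hash)→800, (D,nl_idx)→1200, (A,merge)→1200, (D,merge)→1250, (A,hash)→1500, (A,nl)→5050 …(+1); best=800 via (D,hash)
  {ABD}: card=7500; try (A,hash)→3050, (B,hash)→3700, (B,merge)→7150, (A,merge)→9950, (B,nl_idx)→12300, (B,nl)→75800 …(+1); best=3050 via (A,hash)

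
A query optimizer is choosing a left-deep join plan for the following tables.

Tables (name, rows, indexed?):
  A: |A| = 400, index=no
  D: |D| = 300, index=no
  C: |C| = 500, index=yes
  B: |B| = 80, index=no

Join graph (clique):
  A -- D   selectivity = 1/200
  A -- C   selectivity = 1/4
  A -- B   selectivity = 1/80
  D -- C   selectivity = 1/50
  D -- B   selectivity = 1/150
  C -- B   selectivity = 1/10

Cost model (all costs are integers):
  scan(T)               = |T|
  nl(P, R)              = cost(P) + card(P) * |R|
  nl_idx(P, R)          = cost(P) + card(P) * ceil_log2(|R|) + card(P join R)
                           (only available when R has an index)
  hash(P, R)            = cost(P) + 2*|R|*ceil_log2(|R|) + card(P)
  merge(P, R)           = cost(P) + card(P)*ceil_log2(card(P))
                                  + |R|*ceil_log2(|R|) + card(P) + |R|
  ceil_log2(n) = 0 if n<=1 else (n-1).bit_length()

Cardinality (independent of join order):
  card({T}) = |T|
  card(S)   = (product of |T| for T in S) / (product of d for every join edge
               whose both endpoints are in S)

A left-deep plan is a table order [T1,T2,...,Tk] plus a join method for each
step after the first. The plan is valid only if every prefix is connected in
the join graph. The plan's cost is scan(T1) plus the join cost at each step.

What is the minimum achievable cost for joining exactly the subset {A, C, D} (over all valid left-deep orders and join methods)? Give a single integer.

Selinger DP over subsets of {A,C,D}:
  {A}: scan cost=400, card=400
  {D}: scan cost=300, card=300
  {C}: scan cost=500, card=500
  {AD}: card=600; try (D,hash)→6200, (A,merge)→7300, (D,merge)→7400, (A,hash)→7800, (A,nl)→120300, (D,nl)→120400; best=6200 via (D,hash)
  {AC}: card=50000; try (A,hash)→8200, (C,merge)→9400, (A,merge)→9500, (C,hash)→9800, (C,nl_idx)→54000, (C,nl)→200400 …(+1); best=8200 via (A,hash)
  {CD}: card=3000; try (C,nl_idx)→6000, (D,hash)→6400, (C,merge)→8300, (D,merge)→8500, (C,hash)→9600, (C,nl)→150300 …(+1); best=6000 via (C,nl_idx)
  {ACD}: card=1500; try (C,nl_idx)→13100, (C,hash)→15800, (A,hash)→16200, (C,merge)→17800, (A,merge)→49000, (D,hash)→63600 …(+4); best=13100 via (C,nl_idx)

13100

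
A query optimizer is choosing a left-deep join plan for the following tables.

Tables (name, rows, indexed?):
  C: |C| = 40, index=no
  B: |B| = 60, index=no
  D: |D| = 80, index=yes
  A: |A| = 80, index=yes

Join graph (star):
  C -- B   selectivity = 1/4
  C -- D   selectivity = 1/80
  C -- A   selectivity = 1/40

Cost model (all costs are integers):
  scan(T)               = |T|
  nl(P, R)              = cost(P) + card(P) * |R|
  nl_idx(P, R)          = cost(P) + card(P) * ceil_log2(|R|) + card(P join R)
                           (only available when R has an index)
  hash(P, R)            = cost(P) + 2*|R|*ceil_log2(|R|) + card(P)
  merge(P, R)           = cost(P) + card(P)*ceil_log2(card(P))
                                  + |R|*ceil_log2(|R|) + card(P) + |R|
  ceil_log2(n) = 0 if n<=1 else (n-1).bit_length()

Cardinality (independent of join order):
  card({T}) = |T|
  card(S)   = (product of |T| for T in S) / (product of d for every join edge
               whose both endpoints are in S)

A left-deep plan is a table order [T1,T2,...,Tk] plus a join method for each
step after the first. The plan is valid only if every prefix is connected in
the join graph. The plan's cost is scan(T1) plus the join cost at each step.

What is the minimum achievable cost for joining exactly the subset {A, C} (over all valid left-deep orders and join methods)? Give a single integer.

400

Selinger DP over subsets of {A,C}:
  {C}: scan cost=40, card=40
  {A}: scan cost=80, card=80
  {AC}: card=80; try (A,nl_idx)→400, (C,hash)→640, (A,merge)→960, (C,merge)→1000, (A,hash)→1200, (A,nl)→3240 …(+1); best=400 via (A,nl_idx)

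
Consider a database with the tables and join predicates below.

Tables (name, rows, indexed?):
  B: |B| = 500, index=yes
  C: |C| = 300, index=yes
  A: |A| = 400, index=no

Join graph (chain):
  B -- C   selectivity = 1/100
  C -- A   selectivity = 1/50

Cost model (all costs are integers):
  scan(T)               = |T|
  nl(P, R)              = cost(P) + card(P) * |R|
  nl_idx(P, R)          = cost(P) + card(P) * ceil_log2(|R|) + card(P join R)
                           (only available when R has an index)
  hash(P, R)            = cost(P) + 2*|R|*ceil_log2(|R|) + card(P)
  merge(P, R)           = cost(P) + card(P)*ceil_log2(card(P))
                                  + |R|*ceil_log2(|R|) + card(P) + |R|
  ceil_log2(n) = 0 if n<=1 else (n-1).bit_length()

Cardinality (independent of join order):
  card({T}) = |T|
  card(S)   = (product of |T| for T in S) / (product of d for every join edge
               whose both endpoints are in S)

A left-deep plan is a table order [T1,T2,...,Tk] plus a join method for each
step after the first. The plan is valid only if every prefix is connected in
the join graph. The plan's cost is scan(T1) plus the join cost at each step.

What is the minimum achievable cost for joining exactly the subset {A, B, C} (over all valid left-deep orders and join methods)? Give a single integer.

13200

Selinger DP over subsets of {A,B,C}:
  {B}: scan cost=500, card=500
  {C}: scan cost=300, card=300
  {A}: scan cost=400, card=400
  {BC}: card=1500; try (B,nl_idx)→4500, (C,hash)→6400, (C,nl_idx)→6500, (B,merge)→8300, (C,merge)→8500, (B,hash)→9600 …(+2); best=4500 via (B,nl_idx)
  {AC}: card=2400; try (C,hash)→6200, (C,nl_idx)→6400, (A,merge)→7300, (C,merge)→7400, (A,hash)→7800, (A,nl)→120300 …(+1); best=6200 via (C,hash)
  {ABC}: card=12000; try (A,hash)→13200, (B,hash)→17600, (A,merge)→26500, (B,nl_idx)→39800, (B,merge)→42400, (A,nl)→604500 …(+1); best=13200 via (A,hash)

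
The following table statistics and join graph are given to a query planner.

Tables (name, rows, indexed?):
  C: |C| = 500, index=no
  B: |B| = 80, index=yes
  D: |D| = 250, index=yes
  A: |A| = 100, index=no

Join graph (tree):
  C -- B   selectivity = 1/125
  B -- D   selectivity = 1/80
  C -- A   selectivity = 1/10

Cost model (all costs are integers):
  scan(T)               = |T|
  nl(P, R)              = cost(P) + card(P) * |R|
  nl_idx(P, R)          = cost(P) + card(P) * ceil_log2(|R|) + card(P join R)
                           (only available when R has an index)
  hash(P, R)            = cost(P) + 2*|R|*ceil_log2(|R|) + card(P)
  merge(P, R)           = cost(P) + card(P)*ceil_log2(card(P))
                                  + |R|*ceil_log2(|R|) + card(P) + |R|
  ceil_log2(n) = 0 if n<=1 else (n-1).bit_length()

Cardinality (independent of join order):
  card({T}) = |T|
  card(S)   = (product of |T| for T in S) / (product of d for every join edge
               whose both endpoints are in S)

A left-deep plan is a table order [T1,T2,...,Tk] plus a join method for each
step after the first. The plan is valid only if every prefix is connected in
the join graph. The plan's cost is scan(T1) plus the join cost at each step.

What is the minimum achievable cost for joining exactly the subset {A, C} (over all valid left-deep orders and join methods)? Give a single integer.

2400

Selinger DP over subsets of {A,C}:
  {C}: scan cost=500, card=500
  {A}: scan cost=100, card=100
  {AC}: card=5000; try (A,hash)→2400, (C,merge)→5900, (A,merge)→6300, (C,hash)→9200, (C,nl)→50100, (A,nl)→50500; best=2400 via (A,hash)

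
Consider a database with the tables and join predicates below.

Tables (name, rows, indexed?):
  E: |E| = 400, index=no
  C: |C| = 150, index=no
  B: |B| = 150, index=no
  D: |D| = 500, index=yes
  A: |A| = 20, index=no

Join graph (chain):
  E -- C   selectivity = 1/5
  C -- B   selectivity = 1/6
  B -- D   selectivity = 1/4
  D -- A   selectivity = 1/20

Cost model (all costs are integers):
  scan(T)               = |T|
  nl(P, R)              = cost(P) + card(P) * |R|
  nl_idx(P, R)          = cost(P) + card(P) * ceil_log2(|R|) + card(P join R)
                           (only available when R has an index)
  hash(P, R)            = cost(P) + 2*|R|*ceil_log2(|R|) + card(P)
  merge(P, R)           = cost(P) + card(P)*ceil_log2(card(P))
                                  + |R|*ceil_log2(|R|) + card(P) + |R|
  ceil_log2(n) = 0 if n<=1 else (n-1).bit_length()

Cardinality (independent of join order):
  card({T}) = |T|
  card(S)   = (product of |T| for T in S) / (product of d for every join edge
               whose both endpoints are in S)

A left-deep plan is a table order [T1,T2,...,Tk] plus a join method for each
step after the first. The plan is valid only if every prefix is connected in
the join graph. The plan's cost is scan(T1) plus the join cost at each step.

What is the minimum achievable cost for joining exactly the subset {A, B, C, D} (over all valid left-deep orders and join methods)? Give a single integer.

24750

Selinger DP over subsets of {A,B,C,D}:
  {C}: scan cost=150, card=150
  {B}: scan cost=150, card=150
  {D}: scan cost=500, card=500
  {A}: scan cost=20, card=20
  {BC}: card=3750; try (C,hash)→2700, (B,hash)→2700, (C,merge)→2850, (B,merge)→2850, (C,nl)→22650, (B,nl)→22650; best=2700 via (C,hash)
  {BD}: card=18750; try (B,hash)→3400, (D,merge)→6500, (B,merge)→6850, (D,hash)→9300, (D,nl_idx)→20250, (D,nl)→75150 …(+1); best=3400 via (B,hash)
  {AD}: card=500; try (D,nl_idx)→700, (A,hash)→1200, (D,merge)→5140, (A,merge)→5620, (D,hash)→9040, (D,nl)→10020 …(+1); best=700 via (D,nl_idx)
  {BCD}: card=468750; try (D,hash)→15450, (C,hash)→24550, (D,merge)→56450, (C,merge)→304750, (D,nl_idx)→505200, (D,nl)→1877700 …(+1); best=15450 via (D,hash)
  {ABD}: card=18750; try (B,hash)→3600, (B,merge)→7050, (A,hash)→22350, (B,nl)→75700, (A,merge)→303520, (A,nl)→378400; best=3600 via (B,hash)
  {ABCD}: card=468750; try (C,hash)→24750, (C,merge)→304950, (A,hash)→484400, (C,nl)→2816100, (A,nl)→9390450, (A,merge)→9390570; best=24750 via (C,hash)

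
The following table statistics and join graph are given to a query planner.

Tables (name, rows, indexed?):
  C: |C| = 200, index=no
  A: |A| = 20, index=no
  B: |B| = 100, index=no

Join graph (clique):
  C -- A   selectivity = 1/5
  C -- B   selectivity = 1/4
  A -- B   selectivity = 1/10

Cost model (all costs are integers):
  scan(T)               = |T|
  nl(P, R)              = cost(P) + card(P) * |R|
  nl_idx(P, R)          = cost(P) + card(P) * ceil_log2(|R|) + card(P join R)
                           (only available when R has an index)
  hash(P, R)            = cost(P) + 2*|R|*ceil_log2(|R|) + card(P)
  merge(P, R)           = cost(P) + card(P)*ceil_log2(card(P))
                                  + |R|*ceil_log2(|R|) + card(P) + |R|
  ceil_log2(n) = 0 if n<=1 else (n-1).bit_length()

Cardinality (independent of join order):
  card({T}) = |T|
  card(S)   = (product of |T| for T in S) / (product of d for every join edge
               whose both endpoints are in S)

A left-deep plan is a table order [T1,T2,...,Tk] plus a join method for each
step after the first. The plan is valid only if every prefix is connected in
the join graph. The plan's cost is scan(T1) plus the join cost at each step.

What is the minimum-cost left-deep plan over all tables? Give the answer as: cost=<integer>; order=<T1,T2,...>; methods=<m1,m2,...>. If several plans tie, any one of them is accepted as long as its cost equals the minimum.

cost=2800; order=C,A,B; methods=hash,hash

Selinger DP (subsets sized 1..n):
  {C}: scan cost=200, card=200
  {A}: scan cost=20, card=20
  {B}: scan cost=100, card=100
  {AC}: card=800; try (A,hash)→600, (C,merge)→1940, (A,merge)→2120, (C,hash)→3240, (C,nl)→4020, (A,nl)→4200; best=600 via (A,hash)
  {BC}: card=5000; try (B,hash)→1800, (C,merge)→2700, (B,merge)→2800, (C,hash)→3400, (C,nl)→20100, (B,nl)→20200; best=1800 via (B,hash)
  {AB}: card=200; try (A,hash)→400, (B,merge)→940, (A,merge)→1020, (B,hash)→1440, (B,nl)→2020, (A,nl)→2100; best=400 via (A,hash)
  {ABC}: card=2000; try (B,hash)→2800, (C,hash)→3800, (C,merge)→4000, (A,hash)→7000, (B,merge)→10200, (C,nl)→40400 …(+3); best=2800 via (B,hash)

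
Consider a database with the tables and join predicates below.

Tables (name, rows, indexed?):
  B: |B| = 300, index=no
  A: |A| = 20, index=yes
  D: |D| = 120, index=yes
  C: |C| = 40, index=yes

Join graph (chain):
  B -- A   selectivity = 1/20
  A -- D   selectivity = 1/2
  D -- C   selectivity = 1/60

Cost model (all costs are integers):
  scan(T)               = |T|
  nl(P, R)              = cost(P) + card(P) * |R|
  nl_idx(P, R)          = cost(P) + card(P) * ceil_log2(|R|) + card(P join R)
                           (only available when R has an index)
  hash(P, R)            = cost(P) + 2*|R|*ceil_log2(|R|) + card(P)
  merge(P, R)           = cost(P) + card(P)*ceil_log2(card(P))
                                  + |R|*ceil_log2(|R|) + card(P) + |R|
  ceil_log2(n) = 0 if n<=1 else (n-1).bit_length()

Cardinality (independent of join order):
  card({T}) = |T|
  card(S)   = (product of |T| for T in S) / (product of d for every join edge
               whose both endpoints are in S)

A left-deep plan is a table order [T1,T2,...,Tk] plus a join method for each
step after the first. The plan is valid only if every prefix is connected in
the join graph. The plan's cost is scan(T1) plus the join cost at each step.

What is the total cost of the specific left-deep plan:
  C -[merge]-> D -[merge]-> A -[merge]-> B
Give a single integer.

13840

step 1: scan C: cost=40, card=40
step 2: join D via merge
    card(P join D) = 40*120/(60) = 80
    cost = 40 + 40*6 + 120*7 + 40 + 120 = 1280
step 3: join A via merge
    card(P join A) = 80*20/(2) = 800
    cost = 1280 + 80*7 + 20*5 + 80 + 20 = 2040
step 4: join B via merge
    card(P join B) = 800*300/(20) = 12000
    cost = 2040 + 800*10 + 300*9 + 800 + 300 = 13840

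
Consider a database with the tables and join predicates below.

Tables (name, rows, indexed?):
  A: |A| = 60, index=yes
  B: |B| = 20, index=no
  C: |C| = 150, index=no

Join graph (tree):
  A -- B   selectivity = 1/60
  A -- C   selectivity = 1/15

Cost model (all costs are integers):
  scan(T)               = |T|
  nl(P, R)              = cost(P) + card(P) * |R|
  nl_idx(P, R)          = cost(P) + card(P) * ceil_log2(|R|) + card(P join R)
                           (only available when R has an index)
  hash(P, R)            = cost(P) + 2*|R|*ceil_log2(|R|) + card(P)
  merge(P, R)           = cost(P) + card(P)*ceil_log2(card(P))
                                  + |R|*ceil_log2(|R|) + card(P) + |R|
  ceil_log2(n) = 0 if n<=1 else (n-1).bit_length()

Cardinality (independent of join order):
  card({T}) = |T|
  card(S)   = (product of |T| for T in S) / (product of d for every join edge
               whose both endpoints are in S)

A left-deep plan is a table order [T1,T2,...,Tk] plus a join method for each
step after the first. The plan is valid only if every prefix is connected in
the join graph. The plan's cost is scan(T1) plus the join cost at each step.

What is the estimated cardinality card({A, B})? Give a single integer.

Tables in S: A(60), B(20)
Edges inside S: A-B(d=60)
numerator = 60 * 20 = 1200
denominator = 60 = 60
card(S) = 1200 / 60 = 20

20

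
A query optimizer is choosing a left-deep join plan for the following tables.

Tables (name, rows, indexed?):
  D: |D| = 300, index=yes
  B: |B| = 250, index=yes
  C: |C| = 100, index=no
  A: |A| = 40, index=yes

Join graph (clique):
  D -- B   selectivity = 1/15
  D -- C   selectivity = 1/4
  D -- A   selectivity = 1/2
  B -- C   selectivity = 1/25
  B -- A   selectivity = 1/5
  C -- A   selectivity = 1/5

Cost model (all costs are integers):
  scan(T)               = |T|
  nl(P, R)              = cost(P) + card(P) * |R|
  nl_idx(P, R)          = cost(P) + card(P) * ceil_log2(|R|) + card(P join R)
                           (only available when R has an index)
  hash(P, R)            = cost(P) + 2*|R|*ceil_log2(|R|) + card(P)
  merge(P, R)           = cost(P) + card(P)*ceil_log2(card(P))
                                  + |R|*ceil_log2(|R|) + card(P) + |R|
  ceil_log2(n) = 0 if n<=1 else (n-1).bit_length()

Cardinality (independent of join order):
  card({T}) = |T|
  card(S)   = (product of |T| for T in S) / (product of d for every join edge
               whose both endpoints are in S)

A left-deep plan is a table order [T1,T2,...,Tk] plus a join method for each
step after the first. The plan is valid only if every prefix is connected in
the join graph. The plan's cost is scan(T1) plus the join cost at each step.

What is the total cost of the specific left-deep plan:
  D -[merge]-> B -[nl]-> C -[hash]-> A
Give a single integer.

step 1: scan D: cost=300, card=300
step 2: join B via merge
    card(P join B) = 300*250/(15) = 5000
    cost = 300 + 300*9 + 250*8 + 300 + 250 = 5550
step 3: join C via nl
    card(P join C) = 5000*100/(4*25) = 5000
    cost = 5550 + 5000*100 = 505550
step 4: join A via hash
    card(P join A) = 5000*40/(2*5*5) = 4000
    cost = 505550 + 2*40*6 + 5000 = 511030

511030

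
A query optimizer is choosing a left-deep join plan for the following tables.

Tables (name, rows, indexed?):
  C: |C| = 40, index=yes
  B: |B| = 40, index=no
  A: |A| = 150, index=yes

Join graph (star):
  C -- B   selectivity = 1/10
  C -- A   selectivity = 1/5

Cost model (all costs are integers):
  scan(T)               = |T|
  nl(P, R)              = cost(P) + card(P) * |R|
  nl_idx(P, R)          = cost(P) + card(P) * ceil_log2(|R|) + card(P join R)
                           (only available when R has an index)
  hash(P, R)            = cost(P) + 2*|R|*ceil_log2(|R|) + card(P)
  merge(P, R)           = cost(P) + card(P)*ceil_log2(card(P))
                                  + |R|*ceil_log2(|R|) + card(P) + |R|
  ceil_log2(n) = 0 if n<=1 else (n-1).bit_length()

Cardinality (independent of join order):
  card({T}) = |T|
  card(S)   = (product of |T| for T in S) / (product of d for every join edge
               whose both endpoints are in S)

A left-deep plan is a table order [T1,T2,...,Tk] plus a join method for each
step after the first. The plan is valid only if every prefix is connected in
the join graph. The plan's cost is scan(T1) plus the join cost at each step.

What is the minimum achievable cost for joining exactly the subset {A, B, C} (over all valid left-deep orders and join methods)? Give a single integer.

2460

Selinger DP over subsets of {A,B,C}:
  {C}: scan cost=40, card=40
  {B}: scan cost=40, card=40
  {A}: scan cost=150, card=150
  {BC}: card=160; try (C,nl_idx)→440, (C,hash)→560, (B,hash)→560, (C,merge)→600, (B,merge)→600, (C,nl)→1640 …(+1); best=440 via (C,nl_idx)
  {AC}: card=1200; try (C,hash)→780, (A,nl_idx)→1560, (A,merge)→1670, (C,merge)→1780, (C,nl_idx)→2250, (A,hash)→2480 …(+2); best=780 via (C,hash)
  {ABC}: card=4800; try (B,hash)→2460, (A,hash)→3000, (A,merge)→3230, (A,nl_idx)→6520, (B,merge)→15460, (A,nl)→24440 …(+1); best=2460 via (B,hash)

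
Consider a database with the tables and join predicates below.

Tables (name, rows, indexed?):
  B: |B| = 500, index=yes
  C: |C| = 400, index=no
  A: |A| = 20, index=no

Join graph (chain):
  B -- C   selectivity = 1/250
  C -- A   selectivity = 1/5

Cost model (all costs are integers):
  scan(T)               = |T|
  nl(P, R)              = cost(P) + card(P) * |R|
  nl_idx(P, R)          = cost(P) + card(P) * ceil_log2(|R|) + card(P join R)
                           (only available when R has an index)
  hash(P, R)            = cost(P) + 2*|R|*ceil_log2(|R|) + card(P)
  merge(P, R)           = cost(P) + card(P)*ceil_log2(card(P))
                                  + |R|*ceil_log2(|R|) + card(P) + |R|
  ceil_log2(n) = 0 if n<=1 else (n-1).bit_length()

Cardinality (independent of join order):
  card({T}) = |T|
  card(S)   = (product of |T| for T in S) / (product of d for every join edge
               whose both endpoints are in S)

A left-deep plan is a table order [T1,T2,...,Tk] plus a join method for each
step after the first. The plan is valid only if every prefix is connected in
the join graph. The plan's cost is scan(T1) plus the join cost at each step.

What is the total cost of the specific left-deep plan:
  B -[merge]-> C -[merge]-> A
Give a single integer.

step 1: scan B: cost=500, card=500
step 2: join C via merge
    card(P join C) = 500*400/(250) = 800
    cost = 500 + 500*9 + 400*9 + 500 + 400 = 9500
step 3: join A via merge
    card(P join A) = 800*20/(5) = 3200
    cost = 9500 + 800*10 + 20*5 + 800 + 20 = 18420

18420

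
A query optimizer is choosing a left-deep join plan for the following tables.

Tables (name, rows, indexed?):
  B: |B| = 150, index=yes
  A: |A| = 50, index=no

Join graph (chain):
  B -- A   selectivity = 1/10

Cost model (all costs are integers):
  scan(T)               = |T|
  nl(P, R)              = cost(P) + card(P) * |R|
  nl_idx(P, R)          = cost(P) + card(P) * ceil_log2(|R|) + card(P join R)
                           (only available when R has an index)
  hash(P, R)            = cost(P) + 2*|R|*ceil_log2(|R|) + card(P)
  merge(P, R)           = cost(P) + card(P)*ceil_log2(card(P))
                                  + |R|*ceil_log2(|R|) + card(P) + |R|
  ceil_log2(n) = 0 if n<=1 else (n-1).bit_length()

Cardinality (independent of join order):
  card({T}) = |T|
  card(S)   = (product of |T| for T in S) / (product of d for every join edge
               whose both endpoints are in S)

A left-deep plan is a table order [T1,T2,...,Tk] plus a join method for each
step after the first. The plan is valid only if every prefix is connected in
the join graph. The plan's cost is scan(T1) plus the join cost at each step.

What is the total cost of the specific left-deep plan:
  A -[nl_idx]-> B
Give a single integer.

step 1: scan A: cost=50, card=50
step 2: join B via nl_idx
    card(P join B) = 50*150/(10) = 750
    cost = 50 + 50*8 + 750 = 1200

1200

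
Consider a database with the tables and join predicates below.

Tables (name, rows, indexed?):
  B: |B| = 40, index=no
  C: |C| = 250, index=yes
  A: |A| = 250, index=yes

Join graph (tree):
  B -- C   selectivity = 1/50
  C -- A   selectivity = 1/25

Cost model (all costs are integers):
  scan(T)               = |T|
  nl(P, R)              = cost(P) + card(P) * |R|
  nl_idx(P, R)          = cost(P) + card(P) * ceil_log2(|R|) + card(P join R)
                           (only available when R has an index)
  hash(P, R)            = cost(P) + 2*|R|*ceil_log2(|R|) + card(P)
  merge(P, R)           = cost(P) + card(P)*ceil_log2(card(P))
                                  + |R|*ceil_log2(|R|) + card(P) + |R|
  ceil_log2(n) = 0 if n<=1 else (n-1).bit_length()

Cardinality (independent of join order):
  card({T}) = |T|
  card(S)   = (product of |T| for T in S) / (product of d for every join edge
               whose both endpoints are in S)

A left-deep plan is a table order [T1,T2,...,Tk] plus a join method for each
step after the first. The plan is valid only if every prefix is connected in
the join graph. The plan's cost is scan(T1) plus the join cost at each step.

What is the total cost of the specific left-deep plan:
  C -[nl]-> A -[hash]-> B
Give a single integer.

step 1: scan C: cost=250, card=250
step 2: join A via nl
    card(P join A) = 250*250/(25) = 2500
    cost = 250 + 250*250 = 62750
step 3: join B via hash
    card(P join B) = 2500*40/(50) = 2000
    cost = 62750 + 2*40*6 + 2500 = 65730

65730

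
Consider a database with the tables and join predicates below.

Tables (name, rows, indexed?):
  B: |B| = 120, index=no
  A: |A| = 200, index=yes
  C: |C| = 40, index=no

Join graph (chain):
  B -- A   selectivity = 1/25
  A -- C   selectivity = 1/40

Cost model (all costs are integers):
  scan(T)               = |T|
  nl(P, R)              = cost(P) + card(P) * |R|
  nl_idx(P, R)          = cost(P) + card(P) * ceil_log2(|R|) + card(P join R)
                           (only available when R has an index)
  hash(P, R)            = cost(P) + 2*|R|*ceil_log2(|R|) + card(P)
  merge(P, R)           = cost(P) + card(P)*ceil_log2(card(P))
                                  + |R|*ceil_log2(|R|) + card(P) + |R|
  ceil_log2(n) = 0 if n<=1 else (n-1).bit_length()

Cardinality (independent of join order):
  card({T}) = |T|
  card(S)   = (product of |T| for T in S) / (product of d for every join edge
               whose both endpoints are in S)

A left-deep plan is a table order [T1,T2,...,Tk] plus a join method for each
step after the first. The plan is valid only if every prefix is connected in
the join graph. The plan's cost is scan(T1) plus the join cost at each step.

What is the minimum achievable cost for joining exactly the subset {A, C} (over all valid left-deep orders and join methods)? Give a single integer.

Selinger DP over subsets of {A,C}:
  {A}: scan cost=200, card=200
  {C}: scan cost=40, card=40
  {AC}: card=200; try (A,nl_idx)→560, (C,hash)→880, (A,merge)→2120, (C,merge)→2280, (A,hash)→3280, (A,nl)→8040 …(+1); best=560 via (A,nl_idx)

560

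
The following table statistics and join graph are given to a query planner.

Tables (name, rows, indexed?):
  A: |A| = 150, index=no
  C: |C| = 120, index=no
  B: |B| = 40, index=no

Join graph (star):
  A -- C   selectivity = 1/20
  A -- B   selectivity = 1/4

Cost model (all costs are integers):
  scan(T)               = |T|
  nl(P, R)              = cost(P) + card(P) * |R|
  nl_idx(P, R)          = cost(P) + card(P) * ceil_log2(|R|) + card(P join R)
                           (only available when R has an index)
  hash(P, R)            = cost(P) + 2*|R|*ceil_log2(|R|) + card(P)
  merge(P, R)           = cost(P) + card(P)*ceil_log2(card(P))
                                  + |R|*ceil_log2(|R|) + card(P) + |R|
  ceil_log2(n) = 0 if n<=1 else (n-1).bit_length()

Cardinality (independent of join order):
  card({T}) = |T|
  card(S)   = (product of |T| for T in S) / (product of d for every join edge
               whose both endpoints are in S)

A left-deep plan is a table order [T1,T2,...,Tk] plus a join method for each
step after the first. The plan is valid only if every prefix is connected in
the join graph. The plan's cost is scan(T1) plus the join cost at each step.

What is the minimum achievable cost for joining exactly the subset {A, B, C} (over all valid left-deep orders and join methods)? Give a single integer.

Selinger DP over subsets of {A,B,C}:
  {A}: scan cost=150, card=150
  {C}: scan cost=120, card=120
  {B}: scan cost=40, card=40
  {AC}: card=900; try (C,hash)→1980, (A,merge)→2430, (C,merge)→2460, (A,hash)→2640, (A,nl)→18120, (C,nl)→18150; best=1980 via (C,hash)
  {AB}: card=1500; try (B,hash)→780, (A,merge)→1670, (B,merge)→1780, (A,hash)→2480, (A,nl)→6040, (B,nl)→6150; best=780 via (B,hash)
  {ABC}: card=9000; try (B,hash)→3360, (C,hash)→3960, (B,merge)→12160, (C,merge)→19740, (B,nl)→37980, (C,nl)→180780; best=3360 via (B,hash)

3360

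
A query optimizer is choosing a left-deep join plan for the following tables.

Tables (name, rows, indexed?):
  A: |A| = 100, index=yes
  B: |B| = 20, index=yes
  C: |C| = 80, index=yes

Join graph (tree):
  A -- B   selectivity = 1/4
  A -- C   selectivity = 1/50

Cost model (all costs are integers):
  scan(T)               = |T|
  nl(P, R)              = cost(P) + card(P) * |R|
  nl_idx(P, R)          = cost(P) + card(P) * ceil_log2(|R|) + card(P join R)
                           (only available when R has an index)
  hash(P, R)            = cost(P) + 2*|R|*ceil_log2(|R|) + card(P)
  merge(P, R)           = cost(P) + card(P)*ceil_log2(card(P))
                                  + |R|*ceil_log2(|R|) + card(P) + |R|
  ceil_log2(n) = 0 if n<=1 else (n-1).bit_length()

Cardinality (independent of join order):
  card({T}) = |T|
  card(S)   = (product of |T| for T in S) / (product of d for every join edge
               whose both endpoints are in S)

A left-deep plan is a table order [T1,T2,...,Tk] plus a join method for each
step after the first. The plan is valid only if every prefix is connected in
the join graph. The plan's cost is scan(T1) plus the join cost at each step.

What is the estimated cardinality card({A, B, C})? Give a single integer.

800

Tables in S: A(100), B(20), C(80)
Edges inside S: A-B(d=4), A-C(d=50)
numerator = 100 * 20 * 80 = 160000
denominator = 4 * 50 = 200
card(S) = 160000 / 200 = 800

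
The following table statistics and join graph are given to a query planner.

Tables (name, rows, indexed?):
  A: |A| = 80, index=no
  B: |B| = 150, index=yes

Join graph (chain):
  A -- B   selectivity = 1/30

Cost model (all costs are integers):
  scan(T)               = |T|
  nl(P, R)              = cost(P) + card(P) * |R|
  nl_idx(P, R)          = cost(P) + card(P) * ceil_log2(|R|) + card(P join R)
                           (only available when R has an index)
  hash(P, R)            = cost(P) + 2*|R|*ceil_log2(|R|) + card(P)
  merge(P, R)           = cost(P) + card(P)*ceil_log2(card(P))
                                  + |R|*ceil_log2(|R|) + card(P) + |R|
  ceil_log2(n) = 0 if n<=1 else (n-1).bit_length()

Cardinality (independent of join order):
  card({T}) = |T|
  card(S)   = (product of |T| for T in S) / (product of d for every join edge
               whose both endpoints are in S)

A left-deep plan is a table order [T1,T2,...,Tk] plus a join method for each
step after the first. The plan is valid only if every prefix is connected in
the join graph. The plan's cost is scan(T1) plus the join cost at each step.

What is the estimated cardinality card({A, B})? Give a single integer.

Tables in S: A(80), B(150)
Edges inside S: A-B(d=30)
numerator = 80 * 150 = 12000
denominator = 30 = 30
card(S) = 12000 / 30 = 400

400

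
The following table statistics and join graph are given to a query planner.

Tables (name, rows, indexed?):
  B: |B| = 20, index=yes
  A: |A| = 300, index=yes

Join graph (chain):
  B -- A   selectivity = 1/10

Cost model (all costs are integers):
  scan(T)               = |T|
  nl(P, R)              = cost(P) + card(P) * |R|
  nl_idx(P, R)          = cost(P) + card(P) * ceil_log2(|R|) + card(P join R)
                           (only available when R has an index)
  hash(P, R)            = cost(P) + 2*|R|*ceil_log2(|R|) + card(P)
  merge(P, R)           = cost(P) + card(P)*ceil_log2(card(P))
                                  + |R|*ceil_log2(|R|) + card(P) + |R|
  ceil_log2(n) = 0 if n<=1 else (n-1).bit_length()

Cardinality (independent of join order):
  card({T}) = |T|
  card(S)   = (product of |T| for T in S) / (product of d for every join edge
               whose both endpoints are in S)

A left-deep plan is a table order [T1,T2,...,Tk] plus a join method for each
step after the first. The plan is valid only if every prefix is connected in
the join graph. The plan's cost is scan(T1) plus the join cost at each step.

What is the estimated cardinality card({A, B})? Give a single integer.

Tables in S: A(300), B(20)
Edges inside S: B-A(d=10)
numerator = 300 * 20 = 6000
denominator = 10 = 10
card(S) = 6000 / 10 = 600

600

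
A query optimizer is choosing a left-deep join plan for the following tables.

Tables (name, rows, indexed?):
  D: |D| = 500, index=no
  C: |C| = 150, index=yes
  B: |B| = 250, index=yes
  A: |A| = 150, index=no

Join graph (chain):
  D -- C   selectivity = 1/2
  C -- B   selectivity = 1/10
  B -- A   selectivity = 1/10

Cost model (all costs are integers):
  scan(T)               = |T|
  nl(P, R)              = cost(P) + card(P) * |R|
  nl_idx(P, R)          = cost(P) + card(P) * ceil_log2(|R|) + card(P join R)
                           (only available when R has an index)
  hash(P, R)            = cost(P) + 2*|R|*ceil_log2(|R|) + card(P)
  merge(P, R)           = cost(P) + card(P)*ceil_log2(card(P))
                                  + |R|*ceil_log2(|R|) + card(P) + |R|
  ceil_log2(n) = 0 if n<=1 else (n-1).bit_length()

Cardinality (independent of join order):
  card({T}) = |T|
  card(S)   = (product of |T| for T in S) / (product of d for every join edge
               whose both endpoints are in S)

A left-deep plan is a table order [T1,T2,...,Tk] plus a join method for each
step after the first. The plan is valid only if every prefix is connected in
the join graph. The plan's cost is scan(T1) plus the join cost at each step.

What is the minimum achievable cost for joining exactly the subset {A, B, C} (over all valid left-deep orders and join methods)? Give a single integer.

Selinger DP over subsets of {A,B,C}:
  {C}: scan cost=150, card=150
  {B}: scan cost=250, card=250
  {A}: scan cost=150, card=150
  {BC}: card=3750; try (C,hash)→2900, (B,merge)→3750, (C,merge)→3850, (B,hash)→4300, (B,nl_idx)→5100, (C,nl_idx)→6000 …(+2); best=2900 via (C,hash)
  {AB}: card=3750; try (A,hash)→2900, (B,merge)→3750, (A,merge)→3850, (B,hash)→4300, (B,nl_idx)→5100, (B,nl)→37650 …(+1); best=2900 via (A,hash)
  {ABC}: card=56250; try (C,hash)→9050, (A,hash)→9050, (C,merge)→53000, (A,merge)→53000, (C,nl_idx)→89150, (C,nl)→565400 …(+1); best=9050 via (C,hash)

9050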